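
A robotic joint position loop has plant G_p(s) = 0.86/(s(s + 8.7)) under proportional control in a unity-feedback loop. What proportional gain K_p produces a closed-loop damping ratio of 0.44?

Closed-loop characteristic equation: s² + 8.7s + K_p·0.86 = 0.
So ω_n = √(0.86K_p) and 2ζω_n = 8.7, giving ζ = 8.7/(2√(0.86K_p)).
Setting ζ = 0.44: √(0.86K_p) = 8.7/(2·0.44) = 9.886, so K_p = 97.74/0.86 = 114.

K_p = 114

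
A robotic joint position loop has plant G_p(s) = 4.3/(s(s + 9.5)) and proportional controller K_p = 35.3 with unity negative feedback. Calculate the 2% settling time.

T_s ≈ 0.842 s

From 1 + K_pG_p(s) = 0: s² + 9.5s + 151.8 = 0 ⇒ ω_n = 12.32, ζ = 0.3855.
2% settling time T_s ≈ 4/(ζω_n) = 4/4.75 = 0.842 s.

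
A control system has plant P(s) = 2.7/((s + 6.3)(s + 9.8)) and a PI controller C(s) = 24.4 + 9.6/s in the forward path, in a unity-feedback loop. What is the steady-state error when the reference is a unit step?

0

The open loop C(s)P(s) has a pole at the origin (type 1), so the static position error constant is infinite and e_ss = 1/(1+∞) = 0.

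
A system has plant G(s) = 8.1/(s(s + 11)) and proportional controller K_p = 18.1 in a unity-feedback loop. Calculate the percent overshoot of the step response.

20.2%

From 1 + K_pG(s) = 0: s² + 11s + 146.6 = 0 ⇒ ω_n = 12.11, ζ = 0.4542.
%OS = 100·exp(−πζ/√(1−ζ²)) = 100·exp(−π·0.4542/√0.7937) = 20.2%.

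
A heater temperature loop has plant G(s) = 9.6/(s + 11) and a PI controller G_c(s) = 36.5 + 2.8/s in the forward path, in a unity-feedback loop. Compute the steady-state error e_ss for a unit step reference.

The open loop G_c(s)G(s) has a pole at the origin (type 1), so the static position error constant is infinite and e_ss = 1/(1+∞) = 0.

0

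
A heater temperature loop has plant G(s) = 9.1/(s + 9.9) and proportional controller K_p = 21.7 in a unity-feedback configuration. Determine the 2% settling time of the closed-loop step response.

Closed-loop transfer function: T(s) = K_p·G(s)/(1 + K_p·G(s)) = 197.5/(s + 9.9 + 197.5) = 197.5/(s + 207.4).
Time constant τ = 1/207.4 = 0.004822 s, so the 2% settling time is about 4τ = 0.0193 s.

T_s ≈ 0.0193 s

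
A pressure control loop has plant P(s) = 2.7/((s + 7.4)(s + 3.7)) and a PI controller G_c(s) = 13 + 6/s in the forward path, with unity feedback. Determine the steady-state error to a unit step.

The open loop G_c(s)P(s) has a pole at the origin (type 1), so the static position error constant is infinite and e_ss = 1/(1+∞) = 0.

0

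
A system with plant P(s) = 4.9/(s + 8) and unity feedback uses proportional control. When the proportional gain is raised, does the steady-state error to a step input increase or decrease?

decrease

The position error constant K_pos = K_p·P(0) grows with K_p, and e_ss = 1/(1+K_pos) falls.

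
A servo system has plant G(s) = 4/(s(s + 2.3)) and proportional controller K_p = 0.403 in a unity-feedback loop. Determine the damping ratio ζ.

1 + K_p·G(s) = 0 gives s² + 2.3s + 1.612 = 0.
Matching s² + 2ζω_n s + ω_n²: ω_n = √1.612 = 1.27 rad/s and 2ζω_n = 2.3, so ζ = 2.3/(2·1.27) = 0.906.

ζ = 0.906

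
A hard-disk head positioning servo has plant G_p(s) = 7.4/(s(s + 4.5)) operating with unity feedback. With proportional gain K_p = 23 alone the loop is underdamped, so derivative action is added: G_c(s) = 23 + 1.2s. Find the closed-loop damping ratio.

ζ = 0.513

Forward path: (23 + 1.2s)·7.4/(s(s+4.5)). The closed-loop characteristic equation is s² + (4.5 + 7.4·1.2)s + 7.4·23 = 0.
That is s² + 13.38s + 170.2 = 0, so ω_n = 13.05 rad/s and ζ = 13.38/(2·13.05) = 0.5128.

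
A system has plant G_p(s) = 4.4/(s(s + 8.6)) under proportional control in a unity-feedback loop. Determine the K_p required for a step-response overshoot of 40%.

From %OS = 100·exp(−πζ/√(1−ζ²)) = 40%, ζ = −ln(0.4)/√(π²+ln²(0.4)) = 0.28.
Characteristic equation s² + 8.6s + 4.4K_p = 0 gives ζ = 8.6/(2√(4.4K_p)).
Setting ζ = 0.28: √(4.4K_p) = 8.6/(2·0.28) = 15.36, so K_p = 235.8/4.4 = 53.6.

K_p = 53.6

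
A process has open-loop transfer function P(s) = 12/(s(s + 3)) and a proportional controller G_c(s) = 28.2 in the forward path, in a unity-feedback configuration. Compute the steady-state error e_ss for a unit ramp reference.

The loop has one pole at the origin (type 1). Velocity error constant K_v = lim_{s→0} s·G_c(s)P(s) = 28.2·12/3 = 112.8.
Steady-state error to a unit ramp: e_ss = 1/K_v = 0.00887.

0.00887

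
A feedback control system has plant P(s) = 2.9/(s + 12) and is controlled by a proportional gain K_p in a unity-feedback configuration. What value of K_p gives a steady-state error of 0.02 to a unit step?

K_p = 203

For a type-0 loop with proportional control, e_ss = 1/(1 + K_p·P(0)).
P(0) = 0.2417. Require 1/(1 + K_p·0.2417) = 0.02, so 1 + 0.2417·K_p = 50.
K_p = (50 − 1)/0.2417 = 203.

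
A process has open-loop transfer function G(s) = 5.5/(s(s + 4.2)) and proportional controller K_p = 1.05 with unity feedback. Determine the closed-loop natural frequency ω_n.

ω_n = 2.4 rad/s

1 + K_p·G(s) = 0 gives s² + 4.2s + 5.775 = 0.
Matching s² + 2ζω_n s + ω_n²: ω_n = √5.775 = 2.403 rad/s and 2ζω_n = 4.2, so ζ = 4.2/(2·2.403) = 0.874.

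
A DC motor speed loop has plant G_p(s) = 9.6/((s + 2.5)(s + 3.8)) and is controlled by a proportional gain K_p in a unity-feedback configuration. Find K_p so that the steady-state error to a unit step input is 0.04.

K_p = 23.8

The loop is type 0, so e_ss(step) = 1/(1 + K_pos) with K_pos = K_p·G_p(0).
G_p(0) = 1.011. Require 1/(1 + K_p·1.011) = 0.04, so 1 + 1.011·K_p = 25.
K_p = (25 − 1)/1.011 = 23.8.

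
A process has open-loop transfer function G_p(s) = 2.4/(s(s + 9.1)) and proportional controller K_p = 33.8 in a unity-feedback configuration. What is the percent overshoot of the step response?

From 1 + K_pG_p(s) = 0: s² + 9.1s + 81.12 = 0 ⇒ ω_n = 9.007, ζ = 0.5052.
%OS = 100·exp(−πζ/√(1−ζ²)) = 100·exp(−π·0.5052/√0.7448) = 15.9%.

15.9%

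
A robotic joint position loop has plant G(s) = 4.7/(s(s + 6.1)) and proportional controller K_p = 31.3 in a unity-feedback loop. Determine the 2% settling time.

T_s ≈ 1.31 s

The closed-loop denominator s² + 6.1s + 147.1 gives ω_n = √147.1 = 12.13 and ζ = 6.1/(2ω_n) = 0.2515.
2% settling time T_s ≈ 4/(ζω_n) = 4/3.05 = 1.31 s.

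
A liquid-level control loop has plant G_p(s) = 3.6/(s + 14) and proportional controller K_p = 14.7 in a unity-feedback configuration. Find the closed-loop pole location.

s = -66.92

Closed-loop transfer function: T(s) = K_p·G_p(s)/(1 + K_p·G_p(s)) = 52.92/(s + 14 + 52.92) = 52.92/(s + 66.92).
The closed-loop pole is at s = −66.92.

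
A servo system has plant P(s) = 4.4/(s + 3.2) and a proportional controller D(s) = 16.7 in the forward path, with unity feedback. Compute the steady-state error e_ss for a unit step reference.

The loop is type 0. Static position error constant K_pos = D(0)·P(0) = 16.7·1.375 = 22.96.
Steady-state error to a unit step: e_ss = 1/(1+K_pos) = 1/23.96 = 0.0417.

0.0417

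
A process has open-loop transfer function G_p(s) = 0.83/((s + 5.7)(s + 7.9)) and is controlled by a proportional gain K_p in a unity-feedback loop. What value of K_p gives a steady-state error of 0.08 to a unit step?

Steady-state error for a unit step on this type-0 loop is 1/(1 + K_p·G_p(0)).
G_p(0) = 0.01843. Require 1/(1 + K_p·0.01843) = 0.08, so 1 + 0.01843·K_p = 12.5.
K_p = (12.5 − 1)/0.01843 = 624.

K_p = 624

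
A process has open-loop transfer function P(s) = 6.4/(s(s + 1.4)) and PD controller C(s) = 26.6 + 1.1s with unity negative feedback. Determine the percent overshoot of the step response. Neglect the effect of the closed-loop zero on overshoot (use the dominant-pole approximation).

Forward path: (26.6 + 1.1s)·6.4/(s(s+1.4)). The closed-loop characteristic equation is s² + (1.4 + 6.4·1.1)s + 6.4·26.6 = 0.
That is s² + 8.44s + 170.2 = 0, so ω_n = 13.05 rad/s and ζ = 8.44/(2·13.05) = 0.3234.
%OS = 100·exp(−πζ/√(1−ζ²)) = 34.2%.

34.2%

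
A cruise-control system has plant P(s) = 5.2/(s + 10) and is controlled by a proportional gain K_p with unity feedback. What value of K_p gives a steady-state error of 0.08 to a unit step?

K_p = 22.1

The loop is type 0, so e_ss(step) = 1/(1 + K_pos) with K_pos = K_p·P(0).
P(0) = 0.52. Require 1/(1 + K_p·0.52) = 0.08, so 1 + 0.52·K_p = 12.5.
K_p = (12.5 − 1)/0.52 = 22.1.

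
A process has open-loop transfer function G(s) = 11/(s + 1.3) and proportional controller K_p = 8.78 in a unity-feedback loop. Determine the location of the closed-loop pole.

s = -97.88

Closed-loop transfer function: T(s) = K_p·G(s)/(1 + K_p·G(s)) = 96.58/(s + 1.3 + 96.58) = 96.58/(s + 97.88).
The closed-loop pole is at s = −97.88.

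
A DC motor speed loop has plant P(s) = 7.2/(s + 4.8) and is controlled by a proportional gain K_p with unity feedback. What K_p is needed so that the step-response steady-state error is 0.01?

The loop is type 0, so e_ss(step) = 1/(1 + K_pos) with K_pos = K_p·P(0).
P(0) = 1.5. Require 1/(1 + K_p·1.5) = 0.01, so 1 + 1.5·K_p = 100.
K_p = (100 − 1)/1.5 = 66.

K_p = 66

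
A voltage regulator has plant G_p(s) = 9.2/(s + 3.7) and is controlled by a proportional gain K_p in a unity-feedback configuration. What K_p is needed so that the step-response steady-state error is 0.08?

K_p = 4.63

For a type-0 loop with proportional control, e_ss = 1/(1 + K_p·G_p(0)).
G_p(0) = 2.486. Require 1/(1 + K_p·2.486) = 0.08, so 1 + 2.486·K_p = 12.5.
K_p = (12.5 − 1)/2.486 = 4.63.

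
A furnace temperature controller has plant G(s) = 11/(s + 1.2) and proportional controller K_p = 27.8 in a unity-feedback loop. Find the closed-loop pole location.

s = -307

Closed-loop transfer function: T(s) = K_p·G(s)/(1 + K_p·G(s)) = 305.8/(s + 1.2 + 305.8) = 305.8/(s + 307).
The closed-loop pole is at s = −307.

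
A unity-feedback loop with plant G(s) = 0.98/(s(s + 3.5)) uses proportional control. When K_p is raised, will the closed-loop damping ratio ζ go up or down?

decrease

ζ = 3.5/(2√(0.98K_p)); increasing K_p raises the denominator, so ζ falls.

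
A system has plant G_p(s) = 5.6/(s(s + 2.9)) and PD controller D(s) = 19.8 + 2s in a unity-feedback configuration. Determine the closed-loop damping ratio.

ζ = 0.67

Forward path: (19.8 + 2s)·5.6/(s(s+2.9)). The closed-loop characteristic equation is s² + (2.9 + 5.6·2)s + 5.6·19.8 = 0.
That is s² + 14.1s + 110.9 = 0, so ω_n = 10.53 rad/s and ζ = 14.1/(2·10.53) = 0.6695.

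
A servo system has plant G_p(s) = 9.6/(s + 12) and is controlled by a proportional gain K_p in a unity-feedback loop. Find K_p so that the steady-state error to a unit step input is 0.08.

The loop is type 0, so e_ss(step) = 1/(1 + K_pos) with K_pos = K_p·G_p(0).
G_p(0) = 0.8. Require 1/(1 + K_p·0.8) = 0.08, so 1 + 0.8·K_p = 12.5.
K_p = (12.5 − 1)/0.8 = 14.4.

K_p = 14.4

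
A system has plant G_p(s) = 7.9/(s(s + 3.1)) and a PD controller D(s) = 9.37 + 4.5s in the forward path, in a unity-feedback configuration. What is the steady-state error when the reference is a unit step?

0

The open loop D(s)G_p(s) has a pole at the origin (type 1), so the static position error constant is infinite and e_ss = 1/(1+∞) = 0.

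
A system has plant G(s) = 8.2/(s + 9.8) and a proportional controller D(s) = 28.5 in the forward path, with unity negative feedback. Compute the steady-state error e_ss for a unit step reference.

0.0402

The loop is type 0. Static position error constant K_pos = D(0)·G(0) = 28.5·0.8367 = 23.85.
Steady-state error to a unit step: e_ss = 1/(1+K_pos) = 1/24.85 = 0.0402.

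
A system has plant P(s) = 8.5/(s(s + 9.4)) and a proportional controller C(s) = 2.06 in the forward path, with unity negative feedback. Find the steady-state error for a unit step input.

The open loop C(s)P(s) has a pole at the origin (type 1), so the static position error constant is infinite and e_ss = 1/(1+∞) = 0.

0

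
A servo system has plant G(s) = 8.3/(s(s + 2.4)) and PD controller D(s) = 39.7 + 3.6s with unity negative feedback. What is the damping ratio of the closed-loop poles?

Forward path: (39.7 + 3.6s)·8.3/(s(s+2.4)). The closed-loop characteristic equation is s² + (2.4 + 8.3·3.6)s + 8.3·39.7 = 0.
That is s² + 32.28s + 329.5 = 0, so ω_n = 18.15 rad/s and ζ = 32.28/(2·18.15) = 0.8891.

ζ = 0.889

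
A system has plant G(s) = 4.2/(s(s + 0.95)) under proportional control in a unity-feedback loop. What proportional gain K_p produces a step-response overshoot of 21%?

From %OS = 100·exp(−πζ/√(1−ζ²)) = 21%, ζ = −ln(0.21)/√(π²+ln²(0.21)) = 0.4449.
Characteristic equation s² + 0.95s + 4.2K_p = 0 gives ζ = 0.95/(2√(4.2K_p)).
Setting ζ = 0.4449: √(4.2K_p) = 0.95/(2·0.4449) = 1.068, so K_p = 1.14/4.2 = 0.271.

K_p = 0.271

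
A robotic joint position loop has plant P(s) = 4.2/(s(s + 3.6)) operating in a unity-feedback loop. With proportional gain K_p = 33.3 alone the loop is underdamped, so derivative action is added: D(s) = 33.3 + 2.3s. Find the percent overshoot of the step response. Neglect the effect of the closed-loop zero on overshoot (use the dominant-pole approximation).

Forward path: (33.3 + 2.3s)·4.2/(s(s+3.6)). The closed-loop characteristic equation is s² + (3.6 + 4.2·2.3)s + 4.2·33.3 = 0.
That is s² + 13.26s + 139.9 = 0, so ω_n = 11.83 rad/s and ζ = 13.26/(2·11.83) = 0.5606.
%OS = 100·exp(−πζ/√(1−ζ²)) = 11.9%.

11.9%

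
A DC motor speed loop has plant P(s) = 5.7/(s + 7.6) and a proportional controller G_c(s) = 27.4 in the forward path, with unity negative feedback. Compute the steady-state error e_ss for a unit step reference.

The loop is type 0. Static position error constant K_pos = G_c(0)·P(0) = 27.4·0.75 = 20.55.
Steady-state error to a unit step: e_ss = 1/(1+K_pos) = 1/21.55 = 0.0464.

0.0464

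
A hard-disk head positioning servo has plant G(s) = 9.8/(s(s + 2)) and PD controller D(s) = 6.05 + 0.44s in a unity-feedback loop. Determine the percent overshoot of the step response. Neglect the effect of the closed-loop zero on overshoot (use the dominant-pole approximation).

Forward path: (6.05 + 0.44s)·9.8/(s(s+2)). The closed-loop characteristic equation is s² + (2 + 9.8·0.44)s + 9.8·6.05 = 0.
That is s² + 6.312s + 59.29 = 0, so ω_n = 7.7 rad/s and ζ = 6.312/(2·7.7) = 0.4099.
%OS = 100·exp(−πζ/√(1−ζ²)) = 24.4%.

24.4%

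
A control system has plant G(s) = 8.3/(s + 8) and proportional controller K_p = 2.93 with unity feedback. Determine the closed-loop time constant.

Closed-loop transfer function: T(s) = K_p·G(s)/(1 + K_p·G(s)) = 24.32/(s + 8 + 24.32) = 24.32/(s + 32.32).
Time constant τ = 1/32.32 = 0.0309 s.

τ = 0.0309 s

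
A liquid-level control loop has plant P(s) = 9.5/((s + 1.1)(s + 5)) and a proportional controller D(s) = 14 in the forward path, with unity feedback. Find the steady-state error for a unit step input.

The loop is type 0. Static position error constant K_pos = D(0)·P(0) = 14·1.727 = 24.18.
Steady-state error to a unit step: e_ss = 1/(1+K_pos) = 1/25.18 = 0.0397.

0.0397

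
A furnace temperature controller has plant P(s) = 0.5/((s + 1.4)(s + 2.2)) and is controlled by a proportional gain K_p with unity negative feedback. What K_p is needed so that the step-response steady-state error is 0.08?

The loop is type 0, so e_ss(step) = 1/(1 + K_pos) with K_pos = K_p·P(0).
P(0) = 0.1623. Require 1/(1 + K_p·0.1623) = 0.08, so 1 + 0.1623·K_p = 12.5.
K_p = (12.5 − 1)/0.1623 = 70.8.

K_p = 70.8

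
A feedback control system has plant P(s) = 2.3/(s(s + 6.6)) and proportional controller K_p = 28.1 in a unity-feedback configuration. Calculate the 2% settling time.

The closed-loop denominator s² + 6.6s + 64.63 gives ω_n = √64.63 = 8.039 and ζ = 6.6/(2ω_n) = 0.4105.
2% settling time T_s ≈ 4/(ζω_n) = 4/3.3 = 1.21 s.

T_s ≈ 1.21 s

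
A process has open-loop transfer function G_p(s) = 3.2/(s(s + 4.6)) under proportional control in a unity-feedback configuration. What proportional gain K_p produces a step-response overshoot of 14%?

K_p = 5.87

From %OS = 100·exp(−πζ/√(1−ζ²)) = 14%, ζ = −ln(0.14)/√(π²+ln²(0.14)) = 0.5305.
Characteristic equation s² + 4.6s + 3.2K_p = 0 gives ζ = 4.6/(2√(3.2K_p)).
Setting ζ = 0.5305: √(3.2K_p) = 4.6/(2·0.5305) = 4.335, so K_p = 18.8/3.2 = 5.87.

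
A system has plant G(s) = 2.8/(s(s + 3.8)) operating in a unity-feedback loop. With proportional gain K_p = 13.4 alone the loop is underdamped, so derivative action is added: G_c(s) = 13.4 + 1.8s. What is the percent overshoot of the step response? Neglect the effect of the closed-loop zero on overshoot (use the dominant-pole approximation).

Forward path: (13.4 + 1.8s)·2.8/(s(s+3.8)). The closed-loop characteristic equation is s² + (3.8 + 2.8·1.8)s + 2.8·13.4 = 0.
That is s² + 8.84s + 37.52 = 0, so ω_n = 6.125 rad/s and ζ = 8.84/(2·6.125) = 0.7216.
%OS = 100·exp(−πζ/√(1−ζ²)) = 3.78%.

3.78%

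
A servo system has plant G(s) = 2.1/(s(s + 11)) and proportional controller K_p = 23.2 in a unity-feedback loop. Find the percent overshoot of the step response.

1.79%

Closed-loop characteristic equation: s² + 11s + 48.72 = 0, so ω_n = 6.98 rad/s and ζ = 11/(2·6.98) = 0.788.
%OS = 100·exp(−πζ/√(1−ζ²)) = 100·exp(−π·0.788/√0.3791) = 1.79%.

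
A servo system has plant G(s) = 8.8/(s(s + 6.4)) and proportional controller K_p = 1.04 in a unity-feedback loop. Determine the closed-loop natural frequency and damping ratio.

With unity feedback the closed-loop characteristic equation is s² + 6.4s + 1.04·8.8 = s² + 6.4s + 9.152 = 0.
So ω_n² = 9.152 ⇒ ω_n = 3.025 rad/s, and ζ = 6.4/(2ω_n) = 1.06.

ω_n = 3.03 rad/s, ζ = 1.06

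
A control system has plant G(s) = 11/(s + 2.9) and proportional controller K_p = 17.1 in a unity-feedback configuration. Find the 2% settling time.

Closed-loop transfer function: T(s) = K_p·G(s)/(1 + K_p·G(s)) = 188.1/(s + 2.9 + 188.1) = 188.1/(s + 191).
Time constant τ = 1/191 = 0.005236 s, so the 2% settling time is about 4τ = 0.0209 s.

T_s ≈ 0.0209 s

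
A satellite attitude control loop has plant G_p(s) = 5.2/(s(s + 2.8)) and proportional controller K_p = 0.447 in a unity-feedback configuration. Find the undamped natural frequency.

ω_n = 1.52 rad/s

1 + K_p·G_p(s) = 0 gives s² + 2.8s + 2.324 = 0.
So ω_n² = 2.324 ⇒ ω_n = 1.525 rad/s, and ζ = 2.8/(2ω_n) = 0.918.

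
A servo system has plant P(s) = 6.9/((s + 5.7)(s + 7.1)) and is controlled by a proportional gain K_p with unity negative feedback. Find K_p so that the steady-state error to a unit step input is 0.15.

The loop is type 0, so e_ss(step) = 1/(1 + K_pos) with K_pos = K_p·P(0).
P(0) = 0.1705. Require 1/(1 + K_p·0.1705) = 0.15, so 1 + 0.1705·K_p = 6.667.
K_p = (6.667 − 1)/0.1705 = 33.2.

K_p = 33.2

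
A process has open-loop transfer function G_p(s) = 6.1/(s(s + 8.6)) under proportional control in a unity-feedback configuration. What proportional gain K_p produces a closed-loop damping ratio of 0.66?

Closed-loop characteristic equation: s² + 8.6s + K_p·6.1 = 0.
So ω_n = √(6.1K_p) and 2ζω_n = 8.6, giving ζ = 8.6/(2√(6.1K_p)).
Setting ζ = 0.66: √(6.1K_p) = 8.6/(2·0.66) = 6.515, so K_p = 42.45/6.1 = 6.96.

K_p = 6.96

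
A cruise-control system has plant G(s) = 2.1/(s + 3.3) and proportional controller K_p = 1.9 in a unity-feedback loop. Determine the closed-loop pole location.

s = -7.29

Closed-loop transfer function: T(s) = K_p·G(s)/(1 + K_p·G(s)) = 3.99/(s + 3.3 + 3.99) = 3.99/(s + 7.29).
The closed-loop pole is at s = −7.29.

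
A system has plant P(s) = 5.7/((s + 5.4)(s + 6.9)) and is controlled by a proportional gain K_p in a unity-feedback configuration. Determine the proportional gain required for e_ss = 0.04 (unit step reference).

K_p = 157

For a type-0 loop with proportional control, e_ss = 1/(1 + K_p·P(0)).
P(0) = 0.153. Require 1/(1 + K_p·0.153) = 0.04, so 1 + 0.153·K_p = 25.
K_p = (25 − 1)/0.153 = 157.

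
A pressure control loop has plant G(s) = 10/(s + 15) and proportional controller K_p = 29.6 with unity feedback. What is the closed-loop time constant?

τ = 0.00322 s

Closed-loop transfer function: T(s) = K_p·G(s)/(1 + K_p·G(s)) = 296/(s + 15 + 296) = 296/(s + 311).
Time constant τ = 1/311 = 0.00322 s.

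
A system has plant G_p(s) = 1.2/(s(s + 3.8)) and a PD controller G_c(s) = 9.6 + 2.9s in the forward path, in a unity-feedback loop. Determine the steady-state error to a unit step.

0

The open loop G_c(s)G_p(s) has a pole at the origin (type 1), so the static position error constant is infinite and e_ss = 1/(1+∞) = 0.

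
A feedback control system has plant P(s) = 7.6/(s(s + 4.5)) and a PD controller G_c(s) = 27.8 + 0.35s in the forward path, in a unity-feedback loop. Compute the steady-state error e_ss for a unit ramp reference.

The loop has one pole at the origin (type 1). Velocity error constant K_v = lim_{s→0} s·G_c(s)P(s) = 27.8·7.6/4.5 = 46.95.
Steady-state error to a unit ramp: e_ss = 1/K_v = 0.0213.

0.0213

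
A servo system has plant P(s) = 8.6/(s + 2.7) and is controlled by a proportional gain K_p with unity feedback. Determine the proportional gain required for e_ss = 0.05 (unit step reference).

K_p = 5.97

For a type-0 loop with proportional control, e_ss = 1/(1 + K_p·P(0)).
P(0) = 3.185. Require 1/(1 + K_p·3.185) = 0.05, so 1 + 3.185·K_p = 20.
K_p = (20 − 1)/3.185 = 5.97.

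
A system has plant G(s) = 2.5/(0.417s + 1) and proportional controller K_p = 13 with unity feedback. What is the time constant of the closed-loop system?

Closed loop: T(s) = K_p·G/(1+K_p·G) = 32.5/(0.417s + 1 + 32.5), with pole at s = −(1 + 32.5)/0.417 = −80.34.
Closed-loop time constant τ = 1/80.34 = 0.0124 s.

τ = 0.0124 s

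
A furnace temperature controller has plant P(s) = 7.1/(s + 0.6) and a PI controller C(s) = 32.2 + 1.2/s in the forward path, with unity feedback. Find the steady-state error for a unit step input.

0

The open loop C(s)P(s) has a pole at the origin (type 1), so the static position error constant is infinite and e_ss = 1/(1+∞) = 0.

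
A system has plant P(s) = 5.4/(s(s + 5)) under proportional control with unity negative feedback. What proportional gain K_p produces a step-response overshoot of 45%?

K_p = 19.1

From %OS = 100·exp(−πζ/√(1−ζ²)) = 45%, ζ = −ln(0.45)/√(π²+ln²(0.45)) = 0.2463.
Characteristic equation s² + 5s + 5.4K_p = 0 gives ζ = 5/(2√(5.4K_p)).
Setting ζ = 0.2463: √(5.4K_p) = 5/(2·0.2463) = 10.15, so K_p = 103/5.4 = 19.1.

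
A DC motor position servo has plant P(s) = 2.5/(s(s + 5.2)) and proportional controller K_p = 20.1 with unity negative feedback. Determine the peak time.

T_p = 0.476 s

From 1 + K_pP(s) = 0: s² + 5.2s + 50.25 = 0 ⇒ ω_n = 7.089, ζ = 0.3668.
Damped frequency ω_d = ω_n√(1−ζ²) = 6.595 rad/s, so peak time T_p = π/ω_d = 0.476 s.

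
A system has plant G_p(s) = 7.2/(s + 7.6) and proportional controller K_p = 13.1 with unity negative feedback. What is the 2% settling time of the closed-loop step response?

T_s ≈ 0.0392 s

Closed-loop transfer function: T(s) = K_p·G_p(s)/(1 + K_p·G_p(s)) = 94.32/(s + 7.6 + 94.32) = 94.32/(s + 101.9).
Time constant τ = 1/101.9 = 0.009812 s, so the 2% settling time is about 4τ = 0.0392 s.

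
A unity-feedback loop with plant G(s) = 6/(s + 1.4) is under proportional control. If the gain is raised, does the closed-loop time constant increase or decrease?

decrease

The closed-loop bandwidth 1.4+K_p·6 grows with K_p, so τ shrinks.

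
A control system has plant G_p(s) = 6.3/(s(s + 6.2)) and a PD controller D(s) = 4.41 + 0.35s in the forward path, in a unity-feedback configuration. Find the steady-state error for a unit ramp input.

0.223

The loop has one pole at the origin (type 1). Velocity error constant K_v = lim_{s→0} s·D(s)G_p(s) = 4.41·6.3/6.2 = 4.481.
Steady-state error to a unit ramp: e_ss = 1/K_v = 0.223.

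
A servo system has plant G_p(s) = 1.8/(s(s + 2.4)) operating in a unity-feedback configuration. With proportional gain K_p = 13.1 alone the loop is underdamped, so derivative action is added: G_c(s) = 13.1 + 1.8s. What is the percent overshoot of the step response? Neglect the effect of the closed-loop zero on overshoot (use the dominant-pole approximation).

Forward path: (13.1 + 1.8s)·1.8/(s(s+2.4)). The closed-loop characteristic equation is s² + (2.4 + 1.8·1.8)s + 1.8·13.1 = 0.
That is s² + 5.64s + 23.58 = 0, so ω_n = 4.856 rad/s and ζ = 5.64/(2·4.856) = 0.5807.
%OS = 100·exp(−πζ/√(1−ζ²)) = 10.6%.

10.6%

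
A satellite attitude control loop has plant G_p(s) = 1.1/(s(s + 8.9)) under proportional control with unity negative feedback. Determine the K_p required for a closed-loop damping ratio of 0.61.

K_p = 48.4

Closed-loop characteristic equation: s² + 8.9s + K_p·1.1 = 0.
So ω_n = √(1.1K_p) and 2ζω_n = 8.9, giving ζ = 8.9/(2√(1.1K_p)).
Setting ζ = 0.61: √(1.1K_p) = 8.9/(2·0.61) = 7.295, so K_p = 53.22/1.1 = 48.4.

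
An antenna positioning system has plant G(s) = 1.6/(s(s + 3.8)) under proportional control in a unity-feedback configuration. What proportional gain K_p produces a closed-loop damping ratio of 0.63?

K_p = 5.68

Closed-loop characteristic equation: s² + 3.8s + K_p·1.6 = 0.
So ω_n = √(1.6K_p) and 2ζω_n = 3.8, giving ζ = 3.8/(2√(1.6K_p)).
Setting ζ = 0.63: √(1.6K_p) = 3.8/(2·0.63) = 3.016, so K_p = 9.095/1.6 = 5.68.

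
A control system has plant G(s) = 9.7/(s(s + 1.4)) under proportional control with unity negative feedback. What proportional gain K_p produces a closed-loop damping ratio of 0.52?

Closed-loop characteristic equation: s² + 1.4s + K_p·9.7 = 0.
So ω_n = √(9.7K_p) and 2ζω_n = 1.4, giving ζ = 1.4/(2√(9.7K_p)).
Setting ζ = 0.52: √(9.7K_p) = 1.4/(2·0.52) = 1.346, so K_p = 1.812/9.7 = 0.187.

K_p = 0.187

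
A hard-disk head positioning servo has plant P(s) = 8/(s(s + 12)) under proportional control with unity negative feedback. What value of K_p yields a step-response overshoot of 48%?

K_p = 86.9

From %OS = 100·exp(−πζ/√(1−ζ²)) = 48%, ζ = −ln(0.48)/√(π²+ln²(0.48)) = 0.2275.
Characteristic equation s² + 12s + 8K_p = 0 gives ζ = 12/(2√(8K_p)).
Setting ζ = 0.2275: √(8K_p) = 12/(2·0.2275) = 26.37, so K_p = 695.5/8 = 86.9.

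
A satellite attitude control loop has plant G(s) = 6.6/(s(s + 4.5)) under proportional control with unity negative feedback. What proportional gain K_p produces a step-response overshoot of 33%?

From %OS = 100·exp(−πζ/√(1−ζ²)) = 33%, ζ = −ln(0.33)/√(π²+ln²(0.33)) = 0.3328.
Characteristic equation s² + 4.5s + 6.6K_p = 0 gives ζ = 4.5/(2√(6.6K_p)).
Setting ζ = 0.3328: √(6.6K_p) = 4.5/(2·0.3328) = 6.761, so K_p = 45.71/6.6 = 6.93.

K_p = 6.93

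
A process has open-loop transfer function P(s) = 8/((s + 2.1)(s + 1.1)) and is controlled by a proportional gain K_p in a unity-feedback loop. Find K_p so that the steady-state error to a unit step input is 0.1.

K_p = 2.6

For a type-0 loop with proportional control, e_ss = 1/(1 + K_p·P(0)).
P(0) = 3.463. Require 1/(1 + K_p·3.463) = 0.1, so 1 + 3.463·K_p = 10.
K_p = (10 − 1)/3.463 = 2.6.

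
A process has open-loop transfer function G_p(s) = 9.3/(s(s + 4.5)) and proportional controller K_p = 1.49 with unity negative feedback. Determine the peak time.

T_p = 1.06 s

Closed-loop characteristic equation: s² + 4.5s + 13.86 = 0, so ω_n = 3.722 rad/s and ζ = 4.5/(2·3.722) = 0.6044.
Damped frequency ω_d = ω_n√(1−ζ²) = 2.966 rad/s, so peak time T_p = π/ω_d = 1.06 s.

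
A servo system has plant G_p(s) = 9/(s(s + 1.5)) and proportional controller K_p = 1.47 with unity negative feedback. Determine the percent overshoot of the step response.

From 1 + K_pG_p(s) = 0: s² + 1.5s + 13.23 = 0 ⇒ ω_n = 3.637, ζ = 0.2062.
%OS = 100·exp(−πζ/√(1−ζ²)) = 100·exp(−π·0.2062/√0.9575) = 51.6%.

51.6%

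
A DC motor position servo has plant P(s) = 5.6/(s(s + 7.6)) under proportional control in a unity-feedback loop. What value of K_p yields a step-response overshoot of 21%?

From %OS = 100·exp(−πζ/√(1−ζ²)) = 21%, ζ = −ln(0.21)/√(π²+ln²(0.21)) = 0.4449.
Characteristic equation s² + 7.6s + 5.6K_p = 0 gives ζ = 7.6/(2√(5.6K_p)).
Setting ζ = 0.4449: √(5.6K_p) = 7.6/(2·0.4449) = 8.541, so K_p = 72.95/5.6 = 13.

K_p = 13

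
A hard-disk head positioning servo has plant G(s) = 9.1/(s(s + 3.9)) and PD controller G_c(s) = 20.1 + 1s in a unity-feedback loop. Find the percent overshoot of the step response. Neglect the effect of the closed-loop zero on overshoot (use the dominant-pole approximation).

17.9%

Forward path: (20.1 + 1s)·9.1/(s(s+3.9)). The closed-loop characteristic equation is s² + (3.9 + 9.1·1)s + 9.1·20.1 = 0.
That is s² + 13s + 182.9 = 0, so ω_n = 13.52 rad/s and ζ = 13/(2·13.52) = 0.4806.
%OS = 100·exp(−πζ/√(1−ζ²)) = 17.9%.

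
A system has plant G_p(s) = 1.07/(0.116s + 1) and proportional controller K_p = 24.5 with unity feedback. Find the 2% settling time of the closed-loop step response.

Closed loop: T(s) = K_p·G_p/(1+K_p·G_p) = 26.21/(0.116s + 1 + 26.21), with pole at s = −(1 + 26.21)/0.116 = −234.6.
τ = 1/234.6 = 0.004262 s, so 2% settling time ≈ 4τ = 0.017 s.

T_s ≈ 0.017 s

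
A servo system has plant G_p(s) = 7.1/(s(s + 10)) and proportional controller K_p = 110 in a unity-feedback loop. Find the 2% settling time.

T_s ≈ 0.8 s

Closed-loop characteristic equation: s² + 10s + 781 = 0, so ω_n = 27.95 rad/s and ζ = 10/(2·27.95) = 0.1789.
2% settling time T_s ≈ 4/(ζω_n) = 4/5 = 0.8 s.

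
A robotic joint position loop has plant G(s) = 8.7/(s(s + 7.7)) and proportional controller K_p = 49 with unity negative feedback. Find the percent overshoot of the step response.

55.1%

Closed-loop characteristic equation: s² + 7.7s + 426.3 = 0, so ω_n = 20.65 rad/s and ζ = 7.7/(2·20.65) = 0.1865.
%OS = 100·exp(−πζ/√(1−ζ²)) = 100·exp(−π·0.1865/√0.9652) = 55.1%.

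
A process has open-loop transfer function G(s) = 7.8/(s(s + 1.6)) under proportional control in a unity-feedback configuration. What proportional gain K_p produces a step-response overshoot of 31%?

K_p = 0.672

From %OS = 100·exp(−πζ/√(1−ζ²)) = 31%, ζ = −ln(0.31)/√(π²+ln²(0.31)) = 0.3493.
Characteristic equation s² + 1.6s + 7.8K_p = 0 gives ζ = 1.6/(2√(7.8K_p)).
Setting ζ = 0.3493: √(7.8K_p) = 1.6/(2·0.3493) = 2.29, so K_p = 5.245/7.8 = 0.672.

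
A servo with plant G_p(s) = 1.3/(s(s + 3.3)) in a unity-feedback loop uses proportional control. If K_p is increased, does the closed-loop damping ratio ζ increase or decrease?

decrease

ζ = 3.3/(2√(1.3K_p)); increasing K_p raises the denominator, so ζ falls.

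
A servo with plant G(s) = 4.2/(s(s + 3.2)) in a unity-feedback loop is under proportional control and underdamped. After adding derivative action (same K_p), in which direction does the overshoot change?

decrease

The derivative term adds K·K_d to the s-coefficient of the characteristic equation, raising 2ζω_n while ω_n is unchanged; ζ increases, so overshoot decreases.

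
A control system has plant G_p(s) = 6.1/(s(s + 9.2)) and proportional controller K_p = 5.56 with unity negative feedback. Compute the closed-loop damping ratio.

The closed-loop denominator is s(s+9.2) + 5.56·6.1 = s² + 9.2s + 33.92.
Matching s² + 2ζω_n s + ω_n²: ω_n = √33.92 = 5.824 rad/s and 2ζω_n = 9.2, so ζ = 9.2/(2·5.824) = 0.79.

ζ = 0.79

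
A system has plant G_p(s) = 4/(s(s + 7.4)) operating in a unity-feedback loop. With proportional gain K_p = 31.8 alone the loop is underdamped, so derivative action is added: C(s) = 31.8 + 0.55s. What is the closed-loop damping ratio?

ζ = 0.426

Forward path: (31.8 + 0.55s)·4/(s(s+7.4)). The closed-loop characteristic equation is s² + (7.4 + 4·0.55)s + 4·31.8 = 0.
That is s² + 9.6s + 127.2 = 0, so ω_n = 11.28 rad/s and ζ = 9.6/(2·11.28) = 0.4256.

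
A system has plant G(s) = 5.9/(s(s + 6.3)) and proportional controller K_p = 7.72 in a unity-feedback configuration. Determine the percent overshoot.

19.1%

Closed-loop characteristic equation: s² + 6.3s + 45.55 = 0, so ω_n = 6.749 rad/s and ζ = 6.3/(2·6.749) = 0.4667.
%OS = 100·exp(−πζ/√(1−ζ²)) = 100·exp(−π·0.4667/√0.7822) = 19.1%.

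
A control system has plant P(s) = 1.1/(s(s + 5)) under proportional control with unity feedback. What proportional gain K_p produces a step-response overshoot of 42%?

K_p = 80.2

From %OS = 100·exp(−πζ/√(1−ζ²)) = 42%, ζ = −ln(0.42)/√(π²+ln²(0.42)) = 0.2662.
Characteristic equation s² + 5s + 1.1K_p = 0 gives ζ = 5/(2√(1.1K_p)).
Setting ζ = 0.2662: √(1.1K_p) = 5/(2·0.2662) = 9.392, so K_p = 88.22/1.1 = 80.2.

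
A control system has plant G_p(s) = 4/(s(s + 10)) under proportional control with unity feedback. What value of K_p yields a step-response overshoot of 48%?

From %OS = 100·exp(−πζ/√(1−ζ²)) = 48%, ζ = −ln(0.48)/√(π²+ln²(0.48)) = 0.2275.
Characteristic equation s² + 10s + 4K_p = 0 gives ζ = 10/(2√(4K_p)).
Setting ζ = 0.2275: √(4K_p) = 10/(2·0.2275) = 21.98, so K_p = 483/4 = 121.

K_p = 121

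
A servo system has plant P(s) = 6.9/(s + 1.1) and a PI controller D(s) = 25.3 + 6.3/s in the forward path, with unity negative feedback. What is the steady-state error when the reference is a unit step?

The open loop D(s)P(s) has a pole at the origin (type 1), so the static position error constant is infinite and e_ss = 1/(1+∞) = 0.

0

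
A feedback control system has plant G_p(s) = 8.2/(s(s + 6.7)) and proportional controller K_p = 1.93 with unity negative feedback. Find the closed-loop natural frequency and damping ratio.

The closed-loop denominator is s(s+6.7) + 1.93·8.2 = s² + 6.7s + 15.83.
So ω_n² = 15.83 ⇒ ω_n = 3.978 rad/s, and ζ = 6.7/(2ω_n) = 0.842.

ω_n = 3.98 rad/s, ζ = 0.842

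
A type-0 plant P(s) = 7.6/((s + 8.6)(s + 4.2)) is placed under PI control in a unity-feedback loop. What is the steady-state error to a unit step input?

0

The PI controller's integrator makes the forward path type 1, so e_ss to a step is zero.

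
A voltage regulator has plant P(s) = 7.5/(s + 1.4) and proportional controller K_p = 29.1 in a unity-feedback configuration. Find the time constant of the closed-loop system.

Closed-loop transfer function: T(s) = K_p·P(s)/(1 + K_p·P(s)) = 218.2/(s + 1.4 + 218.2) = 218.2/(s + 219.7).
Time constant τ = 1/219.7 = 0.00455 s.

τ = 0.00455 s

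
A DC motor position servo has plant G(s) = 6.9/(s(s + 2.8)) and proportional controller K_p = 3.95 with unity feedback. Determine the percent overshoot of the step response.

From 1 + K_pG(s) = 0: s² + 2.8s + 27.26 = 0 ⇒ ω_n = 5.221, ζ = 0.2682.
%OS = 100·exp(−πζ/√(1−ζ²)) = 100·exp(−π·0.2682/√0.9281) = 41.7%.

41.7%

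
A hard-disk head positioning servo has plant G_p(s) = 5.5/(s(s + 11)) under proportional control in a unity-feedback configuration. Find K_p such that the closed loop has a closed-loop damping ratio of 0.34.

Closed-loop characteristic equation: s² + 11s + K_p·5.5 = 0.
So ω_n = √(5.5K_p) and 2ζω_n = 11, giving ζ = 11/(2√(5.5K_p)).
Setting ζ = 0.34: √(5.5K_p) = 11/(2·0.34) = 16.18, so K_p = 261.7/5.5 = 47.6.

K_p = 47.6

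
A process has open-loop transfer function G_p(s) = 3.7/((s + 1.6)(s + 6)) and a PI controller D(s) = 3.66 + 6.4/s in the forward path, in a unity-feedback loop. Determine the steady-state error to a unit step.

0

The open loop D(s)G_p(s) has a pole at the origin (type 1), so the static position error constant is infinite and e_ss = 1/(1+∞) = 0.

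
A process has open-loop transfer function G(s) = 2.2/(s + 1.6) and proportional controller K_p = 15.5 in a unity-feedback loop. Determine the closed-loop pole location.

s = -35.7

Closed-loop transfer function: T(s) = K_p·G(s)/(1 + K_p·G(s)) = 34.1/(s + 1.6 + 34.1) = 34.1/(s + 35.7).
The closed-loop pole is at s = −35.7.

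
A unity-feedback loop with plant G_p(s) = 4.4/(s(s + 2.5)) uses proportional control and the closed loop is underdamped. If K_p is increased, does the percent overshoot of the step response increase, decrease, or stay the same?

ζ = 2.5/(2√(4.4K_p)) decreases as K_p grows; lower damping means more overshoot.

increase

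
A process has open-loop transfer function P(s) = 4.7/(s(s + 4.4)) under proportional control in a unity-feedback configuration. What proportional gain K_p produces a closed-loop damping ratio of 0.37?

K_p = 7.52

Closed-loop characteristic equation: s² + 4.4s + K_p·4.7 = 0.
So ω_n = √(4.7K_p) and 2ζω_n = 4.4, giving ζ = 4.4/(2√(4.7K_p)).
Setting ζ = 0.37: √(4.7K_p) = 4.4/(2·0.37) = 5.946, so K_p = 35.35/4.7 = 7.52.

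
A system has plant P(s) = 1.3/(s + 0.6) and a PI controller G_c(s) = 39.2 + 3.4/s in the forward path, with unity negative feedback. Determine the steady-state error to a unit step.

The open loop G_c(s)P(s) has a pole at the origin (type 1), so the static position error constant is infinite and e_ss = 1/(1+∞) = 0.

0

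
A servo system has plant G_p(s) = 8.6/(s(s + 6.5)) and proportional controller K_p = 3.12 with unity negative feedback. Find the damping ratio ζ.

ζ = 0.627

1 + K_p·G_p(s) = 0 gives s² + 6.5s + 26.83 = 0.
Matching s² + 2ζω_n s + ω_n²: ω_n = √26.83 = 5.18 rad/s and 2ζω_n = 6.5, so ζ = 6.5/(2·5.18) = 0.627.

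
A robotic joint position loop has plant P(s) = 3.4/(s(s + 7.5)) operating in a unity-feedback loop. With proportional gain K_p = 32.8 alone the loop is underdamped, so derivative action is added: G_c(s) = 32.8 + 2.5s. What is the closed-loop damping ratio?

ζ = 0.758

Forward path: (32.8 + 2.5s)·3.4/(s(s+7.5)). The closed-loop characteristic equation is s² + (7.5 + 3.4·2.5)s + 3.4·32.8 = 0.
That is s² + 16s + 111.5 = 0, so ω_n = 10.56 rad/s and ζ = 16/(2·10.56) = 0.7576.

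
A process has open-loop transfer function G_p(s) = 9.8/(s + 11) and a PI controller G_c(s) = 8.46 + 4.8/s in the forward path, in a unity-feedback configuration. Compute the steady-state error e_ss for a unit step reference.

The open loop G_c(s)G_p(s) has a pole at the origin (type 1), so the static position error constant is infinite and e_ss = 1/(1+∞) = 0.

0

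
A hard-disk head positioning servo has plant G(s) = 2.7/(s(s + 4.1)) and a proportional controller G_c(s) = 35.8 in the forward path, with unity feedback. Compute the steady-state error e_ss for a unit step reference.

The open loop G_c(s)G(s) has a pole at the origin (type 1), so the static position error constant is infinite and e_ss = 1/(1+∞) = 0.

0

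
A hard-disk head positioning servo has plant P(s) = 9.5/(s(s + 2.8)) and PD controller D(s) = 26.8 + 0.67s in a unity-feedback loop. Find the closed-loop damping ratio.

Forward path: (26.8 + 0.67s)·9.5/(s(s+2.8)). The closed-loop characteristic equation is s² + (2.8 + 9.5·0.67)s + 9.5·26.8 = 0.
That is s² + 9.165s + 254.6 = 0, so ω_n = 15.96 rad/s and ζ = 9.165/(2·15.96) = 0.2872.

ζ = 0.287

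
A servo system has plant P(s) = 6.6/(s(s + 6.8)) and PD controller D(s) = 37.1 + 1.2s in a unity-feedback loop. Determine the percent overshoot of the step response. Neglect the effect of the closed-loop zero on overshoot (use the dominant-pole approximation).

18.7%

Forward path: (37.1 + 1.2s)·6.6/(s(s+6.8)). The closed-loop characteristic equation is s² + (6.8 + 6.6·1.2)s + 6.6·37.1 = 0.
That is s² + 14.72s + 244.9 = 0, so ω_n = 15.65 rad/s and ζ = 14.72/(2·15.65) = 0.4703.
%OS = 100·exp(−πζ/√(1−ζ²)) = 18.7%.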